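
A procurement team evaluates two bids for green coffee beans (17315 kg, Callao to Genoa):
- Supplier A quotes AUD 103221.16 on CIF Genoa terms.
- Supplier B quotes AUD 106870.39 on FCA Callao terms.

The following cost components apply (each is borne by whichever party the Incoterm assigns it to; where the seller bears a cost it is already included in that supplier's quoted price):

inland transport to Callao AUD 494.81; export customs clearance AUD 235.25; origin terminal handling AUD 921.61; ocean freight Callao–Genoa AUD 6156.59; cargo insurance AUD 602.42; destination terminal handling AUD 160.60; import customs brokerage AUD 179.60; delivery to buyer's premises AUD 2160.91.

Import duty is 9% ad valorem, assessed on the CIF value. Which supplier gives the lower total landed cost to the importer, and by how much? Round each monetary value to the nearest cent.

Supplier A (CIF):
The CIF price already equals the CIF value: 103221.16
Import duty = 103221.16 × 9% = 9289.90
Buyer bears (A): 160.60 + 179.60 + 2160.91 = 2501.11
Landed cost (A) = invoice 103221.16 + 2501.11 + duty 9289.90 = 115012.17
Supplier B (FCA):
CIF value = FCA price + origin terminal + freight + insurance = 106870.39 + 921.61 + 6156.59 + 602.42 = 114551.01
Import duty = 114551.01 × 9% = 10309.59
Buyer bears (B): 921.61 + 6156.59 + 602.42 + 160.60 + 179.60 + 2160.91 = 10181.73
Landed cost (B) = invoice 106870.39 + 10181.73 + duty 10309.59 = 127361.71
Difference = |115012.17 − 127361.71| = 12349.54

Supplier A is cheaper by AUD 12349.54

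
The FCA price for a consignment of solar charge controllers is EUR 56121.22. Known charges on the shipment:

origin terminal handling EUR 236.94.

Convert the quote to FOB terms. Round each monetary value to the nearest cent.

FOB price: EUR 56358.16

From FCA to FOB, the seller additionally bears: origin terminal.
FOB price = 56121.22 + 236.94 = 56358.16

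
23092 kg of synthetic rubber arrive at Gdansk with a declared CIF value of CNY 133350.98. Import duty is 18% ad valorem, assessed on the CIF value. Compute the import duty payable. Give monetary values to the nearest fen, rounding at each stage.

Import duty: CNY 24003.18

Import duty = 133350.98 × 18% = 24003.18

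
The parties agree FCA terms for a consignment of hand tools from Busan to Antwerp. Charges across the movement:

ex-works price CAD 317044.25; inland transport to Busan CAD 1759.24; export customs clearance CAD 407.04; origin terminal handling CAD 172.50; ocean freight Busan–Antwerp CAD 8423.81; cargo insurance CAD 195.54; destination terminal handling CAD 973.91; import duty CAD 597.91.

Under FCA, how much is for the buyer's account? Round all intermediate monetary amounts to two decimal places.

FCA: the seller delivers export-cleared goods to the carrier; the buyer bears costs from that point.
Seller's account: goods 317044.25 + inland to port 1759.24 + export clearance 407.04 = 319210.53
Buyer's account: origin terminal 172.50 + freight 8423.81 + insurance 195.54 + destination terminal 973.91 + duty 597.91 = 10363.67

Buyer's account: CAD 10363.67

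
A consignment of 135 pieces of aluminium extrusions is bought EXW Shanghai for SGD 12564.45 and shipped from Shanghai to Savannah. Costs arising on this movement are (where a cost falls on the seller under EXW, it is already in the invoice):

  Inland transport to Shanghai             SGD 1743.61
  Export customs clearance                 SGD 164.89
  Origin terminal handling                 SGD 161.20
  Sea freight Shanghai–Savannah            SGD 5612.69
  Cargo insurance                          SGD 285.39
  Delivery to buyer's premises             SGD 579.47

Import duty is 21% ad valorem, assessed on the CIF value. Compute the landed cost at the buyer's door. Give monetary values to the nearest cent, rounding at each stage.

Total landed cost: SGD 25423.47

EXW: the seller makes goods available at their premises; the buyer bears all onward costs.
CIF value = EXW price + inland to port + export clearance + origin terminal + freight + insurance = 12564.45 + 1743.61 + 164.89 + 161.20 + 5612.69 + 285.39 = 20532.23
Import duty = 20532.23 × 21% = 4311.77
Buyer bears: inland to port 1743.61 + export clearance 164.89 + origin terminal 161.20 + freight 5612.69 + insurance 285.39 + delivery 579.47 + duty 4311.77 = 12859.02
Landed cost = invoice 12564.45 + 12859.02 = 25423.47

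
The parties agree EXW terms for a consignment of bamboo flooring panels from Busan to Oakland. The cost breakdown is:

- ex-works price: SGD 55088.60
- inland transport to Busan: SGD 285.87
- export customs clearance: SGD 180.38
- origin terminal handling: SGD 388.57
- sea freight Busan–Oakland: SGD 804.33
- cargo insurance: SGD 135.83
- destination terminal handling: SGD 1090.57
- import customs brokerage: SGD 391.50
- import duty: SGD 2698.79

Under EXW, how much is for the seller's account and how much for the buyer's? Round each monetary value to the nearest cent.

EXW: the seller makes goods available at their premises; the buyer bears all onward costs.
Seller's account: goods 55088.60 = 55088.60
Buyer's account: inland to port 285.87 + export clearance 180.38 + origin terminal 388.57 + freight 804.33 + insurance 135.83 + destination terminal 1090.57 + brokerage 391.50 + duty 2698.79 = 5975.84

Seller: SGD 55088.60; buyer: SGD 5975.84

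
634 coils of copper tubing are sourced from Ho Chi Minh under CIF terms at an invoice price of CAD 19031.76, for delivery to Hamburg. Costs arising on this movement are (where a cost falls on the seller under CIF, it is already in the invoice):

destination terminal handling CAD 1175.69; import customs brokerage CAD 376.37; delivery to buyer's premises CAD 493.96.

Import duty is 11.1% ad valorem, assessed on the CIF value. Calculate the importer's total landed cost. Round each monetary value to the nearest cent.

CIF: the seller pays costs through ocean freight and marine insurance to the destination port.
The CIF price already equals the CIF value: 19031.76
Import duty = 19031.76 × 11.1% = 2112.53
Buyer bears: destination terminal 1175.69 + brokerage 376.37 + delivery 493.96 + duty 2112.53 = 4158.55
Landed cost = invoice 19031.76 + 4158.55 = 23190.31

Total landed cost: CAD 23190.31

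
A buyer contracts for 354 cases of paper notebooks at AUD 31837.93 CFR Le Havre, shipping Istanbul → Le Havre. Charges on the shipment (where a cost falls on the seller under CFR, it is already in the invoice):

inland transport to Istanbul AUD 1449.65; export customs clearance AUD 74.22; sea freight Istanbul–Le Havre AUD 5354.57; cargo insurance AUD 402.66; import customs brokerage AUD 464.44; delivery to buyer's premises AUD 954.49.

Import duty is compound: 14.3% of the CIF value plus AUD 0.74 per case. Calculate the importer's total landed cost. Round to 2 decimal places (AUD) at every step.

CFR: the seller pays costs through ocean freight to the destination port, but not insurance.
Already in the invoice (seller's account under CFR): inland to port, export clearance, freight — exclude.
CIF value = CFR price + insurance = 31837.93 + 402.66 = 32240.59
Ad valorem component: 32240.59 × 14.3% = 4610.40
Specific component: 354 × 0.74 = 261.96
Import duty = 4610.40 + 261.96 = 4872.36
Buyer bears: insurance 402.66 + brokerage 464.44 + delivery 954.49 + duty 4872.36 = 6693.95
Landed cost = invoice 31837.93 + 6693.95 = 38531.88

Total landed cost: AUD 38531.88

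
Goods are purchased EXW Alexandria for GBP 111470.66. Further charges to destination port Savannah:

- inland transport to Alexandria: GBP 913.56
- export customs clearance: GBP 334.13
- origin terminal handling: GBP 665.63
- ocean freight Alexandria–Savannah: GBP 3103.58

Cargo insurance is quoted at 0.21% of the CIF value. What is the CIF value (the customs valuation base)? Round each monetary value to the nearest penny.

CIF value: GBP 116732.70

Let C be the CIF value. C = EXW price + pre-shipment costs + freight + 0.21% × C
C − 0.21% × C = 111470.66 + 913.56 + 334.13 + 665.63 + 3103.58
0.9979 × C = 116487.56
C = 116487.56 / 0.9979 = 116732.70
Insurance premium = 0.21% × 116732.70 = 245.14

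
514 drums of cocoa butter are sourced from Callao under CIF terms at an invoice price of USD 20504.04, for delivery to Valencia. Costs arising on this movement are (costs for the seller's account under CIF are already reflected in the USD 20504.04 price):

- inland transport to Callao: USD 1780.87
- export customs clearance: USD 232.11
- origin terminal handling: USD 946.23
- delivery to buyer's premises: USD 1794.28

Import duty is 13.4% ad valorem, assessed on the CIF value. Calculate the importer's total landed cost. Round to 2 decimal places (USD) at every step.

CIF: the seller pays costs through ocean freight and marine insurance to the destination port.
Already in the invoice (seller's account under CIF): inland to port, export clearance, origin terminal — exclude.
The CIF price already equals the CIF value: 20504.04
Import duty = 20504.04 × 13.4% = 2747.54
Buyer bears: delivery 1794.28 + duty 2747.54 = 4541.82
Landed cost = invoice 20504.04 + 4541.82 = 25045.86

Total landed cost: USD 25045.86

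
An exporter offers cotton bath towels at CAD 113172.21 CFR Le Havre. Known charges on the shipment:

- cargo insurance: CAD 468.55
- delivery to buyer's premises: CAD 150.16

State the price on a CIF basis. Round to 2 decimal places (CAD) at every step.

CIF price: CAD 113640.76

Not relevant to the conversion: delivery — on the buyer under both terms; not part of either seller's price.
From CFR to CIF, the seller additionally bears: insurance.
CIF price = 113172.21 + 468.55 = 113640.76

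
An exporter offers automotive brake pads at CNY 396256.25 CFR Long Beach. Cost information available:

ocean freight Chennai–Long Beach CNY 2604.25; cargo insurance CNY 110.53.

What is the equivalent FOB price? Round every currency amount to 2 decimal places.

Not relevant to the conversion: insurance — on the buyer under both terms; not part of either seller's price.
From CFR to FOB, the seller no longer bears: freight.
FOB price = 396256.25 − 2604.25 = 393652.00

FOB price: CNY 393652.00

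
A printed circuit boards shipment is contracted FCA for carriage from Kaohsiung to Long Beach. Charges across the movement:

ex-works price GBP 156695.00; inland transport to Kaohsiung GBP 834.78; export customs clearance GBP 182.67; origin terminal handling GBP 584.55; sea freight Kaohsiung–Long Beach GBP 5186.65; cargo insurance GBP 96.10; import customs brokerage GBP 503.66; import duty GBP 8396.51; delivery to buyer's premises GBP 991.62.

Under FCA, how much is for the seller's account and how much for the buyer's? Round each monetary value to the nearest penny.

FCA: the seller delivers export-cleared goods to the carrier; the buyer bears costs from that point.
Seller's account: goods 156695.00 + inland to port 834.78 + export clearance 182.67 = 157712.45
Buyer's account: origin terminal 584.55 + freight 5186.65 + insurance 96.10 + brokerage 503.66 + duty 8396.51 + delivery 991.62 = 15759.09

Seller: GBP 157712.45; buyer: GBP 15759.09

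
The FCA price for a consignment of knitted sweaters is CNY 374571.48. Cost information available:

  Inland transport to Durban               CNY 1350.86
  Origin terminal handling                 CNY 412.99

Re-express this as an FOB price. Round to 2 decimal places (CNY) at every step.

Not relevant to the conversion: inland to port — on the seller under both FCA and FOB; already in the FCA price and stays in the FOB price.
From FCA to FOB, the seller additionally bears: origin terminal.
FOB price = 374571.48 + 412.99 = 374984.47

FOB price: CNY 374984.47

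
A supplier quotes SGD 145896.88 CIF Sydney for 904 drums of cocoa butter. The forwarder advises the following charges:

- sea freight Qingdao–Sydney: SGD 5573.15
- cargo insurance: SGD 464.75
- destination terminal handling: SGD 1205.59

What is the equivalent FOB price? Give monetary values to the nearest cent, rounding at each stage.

FOB price: SGD 139858.98

Not relevant to the conversion: destination terminal — on the buyer under both terms; not part of either seller's price.
From CIF to FOB, the seller no longer bears: freight, insurance.
FOB price = 145896.88 − 5573.15 − 464.75 = 139858.98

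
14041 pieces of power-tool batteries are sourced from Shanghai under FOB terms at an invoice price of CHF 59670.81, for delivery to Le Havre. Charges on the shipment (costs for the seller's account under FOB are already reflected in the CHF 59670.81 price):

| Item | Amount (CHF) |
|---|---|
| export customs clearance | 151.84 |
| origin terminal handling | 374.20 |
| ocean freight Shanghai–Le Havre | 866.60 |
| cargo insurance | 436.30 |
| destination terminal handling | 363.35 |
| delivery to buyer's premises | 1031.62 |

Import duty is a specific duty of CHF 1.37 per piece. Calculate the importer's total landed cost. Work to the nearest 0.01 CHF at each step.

FOB: the seller bears costs until goods are on board at the origin port; the buyer bears freight, insurance and all costs thereafter.
Already in the invoice (seller's account under FOB): export clearance, origin terminal — exclude.
CIF value = FOB price + freight + insurance = 59670.81 + 866.60 + 436.30 = 60973.71
Import duty = 14041 × 1.37 = 19236.17
Buyer bears: freight 866.60 + insurance 436.30 + destination terminal 363.35 + delivery 1031.62 + duty 19236.17 = 21934.04
Landed cost = invoice 59670.81 + 21934.04 = 81604.85

Total landed cost: CHF 81604.85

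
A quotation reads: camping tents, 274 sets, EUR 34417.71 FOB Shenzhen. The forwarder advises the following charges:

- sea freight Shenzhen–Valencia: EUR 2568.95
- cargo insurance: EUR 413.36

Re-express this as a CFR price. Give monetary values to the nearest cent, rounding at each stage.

CFR price: EUR 36986.66

Not relevant to the conversion: insurance — on the buyer under both terms; not part of either seller's price.
From FOB to CFR, the seller additionally bears: freight.
CFR price = 34417.71 + 2568.95 = 36986.66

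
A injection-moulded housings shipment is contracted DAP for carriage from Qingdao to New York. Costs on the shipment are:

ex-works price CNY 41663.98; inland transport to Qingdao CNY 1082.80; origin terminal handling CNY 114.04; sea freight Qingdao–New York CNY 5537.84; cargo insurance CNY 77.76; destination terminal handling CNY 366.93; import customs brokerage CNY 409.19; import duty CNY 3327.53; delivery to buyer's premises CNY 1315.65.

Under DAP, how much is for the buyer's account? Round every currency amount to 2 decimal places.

Buyer's account: CNY 3736.72

DAP: the seller bears all costs to the named destination except import duty and clearance.
Seller's account: goods 41663.98 + inland to port 1082.80 + origin terminal 114.04 + freight 5537.84 + insurance 77.76 + destination terminal 366.93 + delivery 1315.65 = 50159.00
Buyer's account: brokerage 409.19 + duty 3327.53 = 3736.72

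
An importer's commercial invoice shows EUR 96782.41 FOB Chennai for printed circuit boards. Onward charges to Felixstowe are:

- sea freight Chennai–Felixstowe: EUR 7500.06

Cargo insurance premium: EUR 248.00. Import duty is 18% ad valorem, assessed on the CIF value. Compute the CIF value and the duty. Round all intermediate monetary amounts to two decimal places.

CIF value: EUR 104530.47; import duty: EUR 18815.48

CIF = FOB price + freight + insurance
CIF = 96782.41 + 7500.06 + 248.00 = 104530.47
Import duty = 104530.47 × 18% = 18815.48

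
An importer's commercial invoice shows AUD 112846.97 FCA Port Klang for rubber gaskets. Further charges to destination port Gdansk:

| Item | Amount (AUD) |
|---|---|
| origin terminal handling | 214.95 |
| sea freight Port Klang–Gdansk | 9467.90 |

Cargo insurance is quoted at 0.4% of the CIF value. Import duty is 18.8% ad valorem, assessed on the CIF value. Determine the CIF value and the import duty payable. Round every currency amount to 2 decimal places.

Let C be the CIF value. C = FCA price + pre-shipment costs + freight + 0.4% × C
C − 0.4% × C = 112846.97 + 214.95 + 9467.90
0.996 × C = 122529.82
C = 122529.82 / 0.996 = 123021.91
Insurance premium = 0.4% × 123021.91 = 492.09
Import duty = 123021.91 × 18.8% = 23128.12

CIF value: AUD 123021.91; import duty: AUD 23128.12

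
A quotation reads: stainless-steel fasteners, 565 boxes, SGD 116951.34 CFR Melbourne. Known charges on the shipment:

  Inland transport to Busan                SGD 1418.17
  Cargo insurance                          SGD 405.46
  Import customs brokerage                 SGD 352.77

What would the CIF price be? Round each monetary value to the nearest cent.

CIF price: SGD 117356.80

Not relevant to the conversion: inland to port — on the seller under both CFR and CIF; already in the CFR price and stays in the CIF price. brokerage — on the buyer under both terms; not part of either seller's price.
From CFR to CIF, the seller additionally bears: insurance.
CIF price = 116951.34 + 405.46 = 117356.80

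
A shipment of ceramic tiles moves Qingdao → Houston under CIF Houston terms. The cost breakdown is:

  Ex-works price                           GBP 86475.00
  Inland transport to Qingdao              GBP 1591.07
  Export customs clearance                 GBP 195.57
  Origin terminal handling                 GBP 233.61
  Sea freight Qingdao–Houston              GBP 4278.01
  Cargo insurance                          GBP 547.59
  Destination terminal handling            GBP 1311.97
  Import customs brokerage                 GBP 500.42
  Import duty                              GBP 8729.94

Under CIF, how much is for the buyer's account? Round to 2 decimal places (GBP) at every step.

CIF: the seller pays costs through ocean freight and marine insurance to the destination port.
Seller's account: goods 86475.00 + inland to port 1591.07 + export clearance 195.57 + origin terminal 233.61 + freight 4278.01 + insurance 547.59 = 93320.85
Buyer's account: destination terminal 1311.97 + brokerage 500.42 + duty 8729.94 = 10542.33

Buyer's account: GBP 10542.33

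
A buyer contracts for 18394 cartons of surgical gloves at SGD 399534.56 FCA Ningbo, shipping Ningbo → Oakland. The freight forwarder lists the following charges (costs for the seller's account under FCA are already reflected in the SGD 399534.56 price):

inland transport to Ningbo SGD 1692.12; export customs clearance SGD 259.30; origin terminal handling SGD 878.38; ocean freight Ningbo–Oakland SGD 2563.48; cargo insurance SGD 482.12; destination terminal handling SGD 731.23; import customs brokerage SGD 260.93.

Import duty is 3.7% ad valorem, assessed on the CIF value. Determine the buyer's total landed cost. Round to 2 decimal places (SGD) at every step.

FCA: the seller delivers export-cleared goods to the carrier; the buyer bears costs from that point.
Already in the invoice (seller's account under FCA): inland to port, export clearance — exclude.
CIF value = FCA price + origin terminal + freight + insurance = 399534.56 + 878.38 + 2563.48 + 482.12 = 403458.54
Import duty = 403458.54 × 3.7% = 14927.97
Buyer bears: origin terminal 878.38 + freight 2563.48 + insurance 482.12 + destination terminal 731.23 + brokerage 260.93 + duty 14927.97 = 19844.11
Landed cost = invoice 399534.56 + 19844.11 = 419378.67

Total landed cost: SGD 419378.67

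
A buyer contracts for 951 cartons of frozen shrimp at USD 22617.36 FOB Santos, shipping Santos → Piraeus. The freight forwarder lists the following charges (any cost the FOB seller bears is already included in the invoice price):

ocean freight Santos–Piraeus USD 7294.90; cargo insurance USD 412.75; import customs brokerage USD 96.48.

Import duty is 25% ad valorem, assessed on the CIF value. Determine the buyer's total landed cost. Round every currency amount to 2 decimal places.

FOB: the seller bears costs until goods are on board at the origin port; the buyer bears freight, insurance and all costs thereafter.
CIF value = FOB price + freight + insurance = 22617.36 + 7294.90 + 412.75 = 30325.01
Import duty = 30325.01 × 25% = 7581.25
Buyer bears: freight 7294.90 + insurance 412.75 + brokerage 96.48 + duty 7581.25 = 15385.38
Landed cost = invoice 22617.36 + 15385.38 = 38002.74

Total landed cost: USD 38002.74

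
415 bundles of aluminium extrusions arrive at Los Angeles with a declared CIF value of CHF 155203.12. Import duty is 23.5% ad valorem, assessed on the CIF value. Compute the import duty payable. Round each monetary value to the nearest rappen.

Import duty: CHF 36472.73

Import duty = 155203.12 × 23.5% = 36472.73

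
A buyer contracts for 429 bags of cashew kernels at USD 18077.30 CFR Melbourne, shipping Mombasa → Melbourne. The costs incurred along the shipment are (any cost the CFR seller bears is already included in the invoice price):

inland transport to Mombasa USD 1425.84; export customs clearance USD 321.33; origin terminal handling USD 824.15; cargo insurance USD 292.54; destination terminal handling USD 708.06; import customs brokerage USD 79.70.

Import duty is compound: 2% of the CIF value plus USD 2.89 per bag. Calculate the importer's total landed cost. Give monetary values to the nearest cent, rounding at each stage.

CFR: the seller pays costs through ocean freight to the destination port, but not insurance.
Already in the invoice (seller's account under CFR): inland to port, export clearance, origin terminal — exclude.
CIF value = CFR price + insurance = 18077.30 + 292.54 = 18369.84
Ad valorem component: 18369.84 × 2% = 367.40
Specific component: 429 × 2.89 = 1239.81
Import duty = 367.40 + 1239.81 = 1607.21
Buyer bears: insurance 292.54 + destination terminal 708.06 + brokerage 79.70 + duty 1607.21 = 2687.51
Landed cost = invoice 18077.30 + 2687.51 = 20764.81

Total landed cost: USD 20764.81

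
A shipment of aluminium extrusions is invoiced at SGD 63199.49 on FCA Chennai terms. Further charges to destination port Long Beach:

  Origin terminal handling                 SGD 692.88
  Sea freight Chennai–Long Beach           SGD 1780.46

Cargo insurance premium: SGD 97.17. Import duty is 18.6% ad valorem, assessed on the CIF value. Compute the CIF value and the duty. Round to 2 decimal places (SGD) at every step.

CIF value: SGD 65770.00; import duty: SGD 12233.22

CIF = FCA price + pre-shipment costs + freight + insurance
CIF = 63199.49 + 692.88 + 1780.46 + 97.17 = 65770.00
Import duty = 65770.00 × 18.6% = 12233.22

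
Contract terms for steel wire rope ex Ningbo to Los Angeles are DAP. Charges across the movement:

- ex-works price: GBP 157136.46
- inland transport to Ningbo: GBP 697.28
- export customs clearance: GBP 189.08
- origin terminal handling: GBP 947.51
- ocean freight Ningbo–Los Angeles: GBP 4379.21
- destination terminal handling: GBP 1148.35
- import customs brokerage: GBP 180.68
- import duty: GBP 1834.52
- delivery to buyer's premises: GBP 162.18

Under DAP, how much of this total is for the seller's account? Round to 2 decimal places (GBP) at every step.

DAP: the seller bears all costs to the named destination except import duty and clearance.
Seller's account: goods 157136.46 + inland to port 697.28 + export clearance 189.08 + origin terminal 947.51 + freight 4379.21 + destination terminal 1148.35 + delivery 162.18 = 164660.07
Buyer's account: brokerage 180.68 + duty 1834.52 = 2015.20

Seller's account: GBP 164660.07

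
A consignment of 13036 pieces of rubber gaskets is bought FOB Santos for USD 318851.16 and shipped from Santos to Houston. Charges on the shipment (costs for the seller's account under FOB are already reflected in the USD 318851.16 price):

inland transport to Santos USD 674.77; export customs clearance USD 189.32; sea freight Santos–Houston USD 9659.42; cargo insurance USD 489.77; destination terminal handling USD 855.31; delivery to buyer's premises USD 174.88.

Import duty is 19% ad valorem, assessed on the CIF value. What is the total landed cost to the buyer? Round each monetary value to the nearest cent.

Total landed cost: USD 392540.61

FOB: the seller bears costs until goods are on board at the origin port; the buyer bears freight, insurance and all costs thereafter.
Already in the invoice (seller's account under FOB): inland to port, export clearance — exclude.
CIF value = FOB price + freight + insurance = 318851.16 + 9659.42 + 489.77 = 329000.35
Import duty = 329000.35 × 19% = 62510.07
Buyer bears: freight 9659.42 + insurance 489.77 + destination terminal 855.31 + delivery 174.88 + duty 62510.07 = 73689.45
Landed cost = invoice 318851.16 + 73689.45 = 392540.61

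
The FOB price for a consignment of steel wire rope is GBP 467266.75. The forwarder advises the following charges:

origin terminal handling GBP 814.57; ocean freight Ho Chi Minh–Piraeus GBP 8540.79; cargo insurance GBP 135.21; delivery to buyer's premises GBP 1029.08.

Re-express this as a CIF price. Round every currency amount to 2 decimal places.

CIF price: GBP 475942.75

Not relevant to the conversion: origin terminal — on the seller under both FOB and CIF; already in the FOB price and stays in the CIF price. delivery — on the buyer under both terms; not part of either seller's price.
From FOB to CIF, the seller additionally bears: freight, insurance.
CIF price = 467266.75 + 8540.79 + 135.21 = 475942.75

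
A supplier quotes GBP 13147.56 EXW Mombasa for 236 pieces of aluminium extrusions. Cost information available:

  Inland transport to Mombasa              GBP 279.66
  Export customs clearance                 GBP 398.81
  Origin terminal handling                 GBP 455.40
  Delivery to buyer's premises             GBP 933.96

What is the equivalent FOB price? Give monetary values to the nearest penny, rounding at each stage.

Not relevant to the conversion: delivery — on the buyer under both terms; not part of either seller's price.
From EXW to FOB, the seller additionally bears: inland to port, export clearance, origin terminal.
FOB price = 13147.56 + 279.66 + 398.81 + 455.40 = 14281.43

FOB price: GBP 14281.43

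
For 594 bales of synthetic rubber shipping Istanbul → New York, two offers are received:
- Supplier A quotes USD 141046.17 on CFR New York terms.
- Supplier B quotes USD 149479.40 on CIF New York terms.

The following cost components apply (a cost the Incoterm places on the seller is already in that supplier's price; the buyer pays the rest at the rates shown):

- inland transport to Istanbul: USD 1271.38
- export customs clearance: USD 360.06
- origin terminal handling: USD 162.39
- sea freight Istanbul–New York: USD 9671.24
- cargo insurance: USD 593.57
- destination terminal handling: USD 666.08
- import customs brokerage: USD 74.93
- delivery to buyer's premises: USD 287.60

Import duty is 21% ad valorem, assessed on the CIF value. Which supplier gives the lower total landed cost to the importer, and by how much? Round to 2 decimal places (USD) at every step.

Supplier A (CFR):
CIF value = CFR price + insurance = 141046.17 + 593.57 = 141639.74
Import duty = 141639.74 × 21% = 29744.35
Buyer bears (A): 593.57 + 666.08 + 74.93 + 287.60 = 1622.18
Landed cost (A) = invoice 141046.17 + 1622.18 + duty 29744.35 = 172412.70
Supplier B (CIF):
The CIF price already equals the CIF value: 149479.40
Import duty = 149479.40 × 21% = 31390.67
Buyer bears (B): 666.08 + 74.93 + 287.60 = 1028.61
Landed cost (B) = invoice 149479.40 + 1028.61 + duty 31390.67 = 181898.68
Difference = |172412.70 − 181898.68| = 9485.98

Supplier A is cheaper by USD 9485.98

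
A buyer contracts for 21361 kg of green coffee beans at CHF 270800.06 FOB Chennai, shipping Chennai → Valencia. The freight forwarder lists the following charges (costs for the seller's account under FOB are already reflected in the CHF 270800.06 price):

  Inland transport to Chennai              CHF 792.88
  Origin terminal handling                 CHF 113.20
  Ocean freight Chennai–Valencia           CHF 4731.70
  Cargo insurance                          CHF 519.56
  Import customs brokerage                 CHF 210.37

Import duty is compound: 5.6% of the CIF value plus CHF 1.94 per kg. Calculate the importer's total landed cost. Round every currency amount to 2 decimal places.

Total landed cost: CHF 333160.90

FOB: the seller bears costs until goods are on board at the origin port; the buyer bears freight, insurance and all costs thereafter.
Already in the invoice (seller's account under FOB): inland to port, origin terminal — exclude.
CIF value = FOB price + freight + insurance = 270800.06 + 4731.70 + 519.56 = 276051.32
Ad valorem component: 276051.32 × 5.6% = 15458.87
Specific component: 21361 × 1.94 = 41440.34
Import duty = 15458.87 + 41440.34 = 56899.21
Buyer bears: freight 4731.70 + insurance 519.56 + brokerage 210.37 + duty 56899.21 = 62360.84
Landed cost = invoice 270800.06 + 62360.84 = 333160.90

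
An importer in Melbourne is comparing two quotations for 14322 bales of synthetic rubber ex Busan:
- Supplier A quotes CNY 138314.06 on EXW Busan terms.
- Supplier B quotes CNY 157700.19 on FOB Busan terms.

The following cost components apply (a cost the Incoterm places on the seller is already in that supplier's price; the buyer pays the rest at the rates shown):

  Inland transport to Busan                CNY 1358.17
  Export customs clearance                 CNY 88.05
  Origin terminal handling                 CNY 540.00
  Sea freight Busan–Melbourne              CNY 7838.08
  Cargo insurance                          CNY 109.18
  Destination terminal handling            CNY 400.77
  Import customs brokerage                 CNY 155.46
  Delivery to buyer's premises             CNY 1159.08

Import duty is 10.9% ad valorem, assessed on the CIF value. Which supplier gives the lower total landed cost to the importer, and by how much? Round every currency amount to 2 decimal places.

Supplier A is cheaper by CNY 19296.50

Supplier A (EXW):
CIF value = EXW price + inland to port + export clearance + origin terminal + freight + insurance = 138314.06 + 1358.17 + 88.05 + 540.00 + 7838.08 + 109.18 = 148247.54
Import duty = 148247.54 × 10.9% = 16158.98
Buyer bears (A): 1358.17 + 88.05 + 540.00 + 7838.08 + 109.18 + 400.77 + 155.46 + 1159.08 = 11648.79
Landed cost (A) = invoice 138314.06 + 11648.79 + duty 16158.98 = 166121.83
Supplier B (FOB):
CIF value = FOB price + freight + insurance = 157700.19 + 7838.08 + 109.18 = 165647.45
Import duty = 165647.45 × 10.9% = 18055.57
Buyer bears (B): 7838.08 + 109.18 + 400.77 + 155.46 + 1159.08 = 9662.57
Landed cost (B) = invoice 157700.19 + 9662.57 + duty 18055.57 = 185418.33
Difference = |166121.83 − 185418.33| = 19296.50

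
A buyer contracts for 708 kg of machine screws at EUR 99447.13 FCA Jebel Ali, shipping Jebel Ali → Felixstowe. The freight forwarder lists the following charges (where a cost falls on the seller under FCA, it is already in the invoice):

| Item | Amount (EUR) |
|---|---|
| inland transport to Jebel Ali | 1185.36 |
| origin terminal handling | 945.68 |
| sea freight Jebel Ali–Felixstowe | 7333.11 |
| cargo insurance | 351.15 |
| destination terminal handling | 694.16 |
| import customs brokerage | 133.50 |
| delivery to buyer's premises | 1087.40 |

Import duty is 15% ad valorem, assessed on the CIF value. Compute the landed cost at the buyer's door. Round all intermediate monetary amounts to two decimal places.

FCA: the seller delivers export-cleared goods to the carrier; the buyer bears costs from that point.
Already in the invoice (seller's account under FCA): inland to port — exclude.
CIF value = FCA price + origin terminal + freight + insurance = 99447.13 + 945.68 + 7333.11 + 351.15 = 108077.07
Import duty = 108077.07 × 15% = 16211.56
Buyer bears: origin terminal 945.68 + freight 7333.11 + insurance 351.15 + destination terminal 694.16 + brokerage 133.50 + delivery 1087.40 + duty 16211.56 = 26756.56
Landed cost = invoice 99447.13 + 26756.56 = 126203.69

Total landed cost: EUR 126203.69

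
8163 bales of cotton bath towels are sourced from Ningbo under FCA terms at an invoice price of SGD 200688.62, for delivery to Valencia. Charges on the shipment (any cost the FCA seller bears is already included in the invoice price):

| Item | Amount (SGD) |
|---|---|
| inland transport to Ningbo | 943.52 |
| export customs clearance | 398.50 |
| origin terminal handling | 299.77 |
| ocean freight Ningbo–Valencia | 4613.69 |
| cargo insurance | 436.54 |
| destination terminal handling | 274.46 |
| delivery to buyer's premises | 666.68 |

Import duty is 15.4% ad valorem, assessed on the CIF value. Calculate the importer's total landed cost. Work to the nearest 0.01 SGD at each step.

FCA: the seller delivers export-cleared goods to the carrier; the buyer bears costs from that point.
Already in the invoice (seller's account under FCA): inland to port, export clearance — exclude.
CIF value = FCA price + origin terminal + freight + insurance = 200688.62 + 299.77 + 4613.69 + 436.54 = 206038.62
Import duty = 206038.62 × 15.4% = 31729.95
Buyer bears: origin terminal 299.77 + freight 4613.69 + insurance 436.54 + destination terminal 274.46 + delivery 666.68 + duty 31729.95 = 38021.09
Landed cost = invoice 200688.62 + 38021.09 = 238709.71

Total landed cost: SGD 238709.71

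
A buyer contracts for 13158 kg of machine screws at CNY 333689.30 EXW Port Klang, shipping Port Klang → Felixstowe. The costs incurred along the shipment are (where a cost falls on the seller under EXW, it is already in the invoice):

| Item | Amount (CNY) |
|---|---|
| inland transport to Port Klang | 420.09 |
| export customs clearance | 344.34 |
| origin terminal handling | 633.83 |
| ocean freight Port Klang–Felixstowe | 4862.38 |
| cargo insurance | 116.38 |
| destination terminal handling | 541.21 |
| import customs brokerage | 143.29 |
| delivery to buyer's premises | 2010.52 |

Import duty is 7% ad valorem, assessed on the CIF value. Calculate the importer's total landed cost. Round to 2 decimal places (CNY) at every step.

EXW: the seller makes goods available at their premises; the buyer bears all onward costs.
CIF value = EXW price + inland to port + export clearance + origin terminal + freight + insurance = 333689.30 + 420.09 + 344.34 + 633.83 + 4862.38 + 116.38 = 340066.32
Import duty = 340066.32 × 7% = 23804.64
Buyer bears: inland to port 420.09 + export clearance 344.34 + origin terminal 633.83 + freight 4862.38 + insurance 116.38 + destination terminal 541.21 + brokerage 143.29 + delivery 2010.52 + duty 23804.64 = 32876.68
Landed cost = invoice 333689.30 + 32876.68 = 366565.98

Total landed cost: CNY 366565.98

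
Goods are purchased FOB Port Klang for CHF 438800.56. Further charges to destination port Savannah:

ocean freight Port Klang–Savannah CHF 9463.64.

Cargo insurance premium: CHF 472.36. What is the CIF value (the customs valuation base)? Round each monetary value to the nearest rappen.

CIF value: CHF 448736.56

CIF = FOB price + freight + insurance
CIF = 438800.56 + 9463.64 + 472.36 = 448736.56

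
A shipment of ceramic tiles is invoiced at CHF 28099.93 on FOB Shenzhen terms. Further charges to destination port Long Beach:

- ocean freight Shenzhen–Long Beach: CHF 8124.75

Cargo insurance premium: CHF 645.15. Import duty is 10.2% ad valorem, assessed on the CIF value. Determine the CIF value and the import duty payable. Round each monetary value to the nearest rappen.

CIF = FOB price + freight + insurance
CIF = 28099.93 + 8124.75 + 645.15 = 36869.83
Import duty = 36869.83 × 10.2% = 3760.72

CIF value: CHF 36869.83; import duty: CHF 3760.72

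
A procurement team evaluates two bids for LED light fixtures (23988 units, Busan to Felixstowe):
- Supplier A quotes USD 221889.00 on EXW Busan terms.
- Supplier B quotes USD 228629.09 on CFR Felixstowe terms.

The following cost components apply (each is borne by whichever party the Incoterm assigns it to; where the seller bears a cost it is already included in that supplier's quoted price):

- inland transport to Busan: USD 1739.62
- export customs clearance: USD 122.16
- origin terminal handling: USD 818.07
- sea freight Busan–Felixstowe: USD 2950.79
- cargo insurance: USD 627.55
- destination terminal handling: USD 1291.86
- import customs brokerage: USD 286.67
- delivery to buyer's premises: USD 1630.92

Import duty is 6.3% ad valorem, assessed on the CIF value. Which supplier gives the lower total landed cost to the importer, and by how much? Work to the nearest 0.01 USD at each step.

Supplier A (EXW):
CIF value = EXW price + inland to port + export clearance + origin terminal + freight + insurance = 221889.00 + 1739.62 + 122.16 + 818.07 + 2950.79 + 627.55 = 228147.19
Import duty = 228147.19 × 6.3% = 14373.27
Buyer bears (A): 1739.62 + 122.16 + 818.07 + 2950.79 + 627.55 + 1291.86 + 286.67 + 1630.92 = 9467.64
Landed cost (A) = invoice 221889.00 + 9467.64 + duty 14373.27 = 245729.91
Supplier B (CFR):
CIF value = CFR price + insurance = 228629.09 + 627.55 = 229256.64
Import duty = 229256.64 × 6.3% = 14443.17
Buyer bears (B): 627.55 + 1291.86 + 286.67 + 1630.92 = 3837.00
Landed cost (B) = invoice 228629.09 + 3837.00 + duty 14443.17 = 246909.26
Difference = |245729.91 − 246909.26| = 1179.35

Supplier A is cheaper by USD 1179.35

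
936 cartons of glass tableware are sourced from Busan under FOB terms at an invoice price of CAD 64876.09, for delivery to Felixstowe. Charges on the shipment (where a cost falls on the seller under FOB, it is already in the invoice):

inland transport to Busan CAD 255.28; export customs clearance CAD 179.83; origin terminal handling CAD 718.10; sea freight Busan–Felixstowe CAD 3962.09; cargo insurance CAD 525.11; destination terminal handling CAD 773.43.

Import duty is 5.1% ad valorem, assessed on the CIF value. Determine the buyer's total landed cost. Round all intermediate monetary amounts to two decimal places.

Total landed cost: CAD 73674.25

FOB: the seller bears costs until goods are on board at the origin port; the buyer bears freight, insurance and all costs thereafter.
Already in the invoice (seller's account under FOB): inland to port, export clearance, origin terminal — exclude.
CIF value = FOB price + freight + insurance = 64876.09 + 3962.09 + 525.11 = 69363.29
Import duty = 69363.29 × 5.1% = 3537.53
Buyer bears: freight 3962.09 + insurance 525.11 + destination terminal 773.43 + duty 3537.53 = 8798.16
Landed cost = invoice 64876.09 + 8798.16 = 73674.25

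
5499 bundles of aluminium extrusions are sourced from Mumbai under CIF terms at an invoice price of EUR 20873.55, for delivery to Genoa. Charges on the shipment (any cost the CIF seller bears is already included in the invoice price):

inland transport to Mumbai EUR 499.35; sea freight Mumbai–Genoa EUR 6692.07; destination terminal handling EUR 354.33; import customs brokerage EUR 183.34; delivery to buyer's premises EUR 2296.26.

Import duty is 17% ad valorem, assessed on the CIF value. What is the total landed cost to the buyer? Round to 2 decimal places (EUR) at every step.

Total landed cost: EUR 27255.98

CIF: the seller pays costs through ocean freight and marine insurance to the destination port.
Already in the invoice (seller's account under CIF): inland to port, freight — exclude.
The CIF price already equals the CIF value: 20873.55
Import duty = 20873.55 × 17% = 3548.50
Buyer bears: destination terminal 354.33 + brokerage 183.34 + delivery 2296.26 + duty 3548.50 = 6382.43
Landed cost = invoice 20873.55 + 6382.43 = 27255.98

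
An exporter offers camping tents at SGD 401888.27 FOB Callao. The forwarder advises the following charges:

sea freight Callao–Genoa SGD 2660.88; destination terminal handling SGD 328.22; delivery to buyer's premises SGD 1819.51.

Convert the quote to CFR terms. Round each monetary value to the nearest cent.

CFR price: SGD 404549.15

Not relevant to the conversion: delivery, destination terminal — on the buyer under both terms; not part of either seller's price.
From FOB to CFR, the seller additionally bears: freight.
CFR price = 401888.27 + 2660.88 = 404549.15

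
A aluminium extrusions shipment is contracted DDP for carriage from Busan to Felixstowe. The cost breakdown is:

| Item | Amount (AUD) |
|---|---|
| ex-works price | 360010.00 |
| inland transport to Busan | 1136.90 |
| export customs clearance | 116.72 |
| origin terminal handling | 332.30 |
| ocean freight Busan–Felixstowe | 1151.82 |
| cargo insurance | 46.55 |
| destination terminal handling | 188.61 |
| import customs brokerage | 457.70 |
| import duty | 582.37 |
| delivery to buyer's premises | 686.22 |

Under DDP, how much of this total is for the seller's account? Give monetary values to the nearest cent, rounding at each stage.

Seller's account: AUD 364709.19

DDP: the seller bears all costs including import duty.
Seller's account: goods 360010.00 + inland to port 1136.90 + export clearance 116.72 + origin terminal 332.30 + freight 1151.82 + insurance 46.55 + destination terminal 188.61 + brokerage 457.70 + duty 582.37 + delivery 686.22 = 364709.19
Buyer's account: 0.00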